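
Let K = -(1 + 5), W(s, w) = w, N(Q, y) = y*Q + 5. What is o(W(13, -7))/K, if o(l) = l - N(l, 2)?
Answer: -⅓ ≈ -0.33333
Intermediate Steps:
N(Q, y) = 5 + Q*y (N(Q, y) = Q*y + 5 = 5 + Q*y)
K = -6 (K = -1*6 = -6)
o(l) = -5 - l (o(l) = l - (5 + l*2) = l - (5 + 2*l) = l + (-5 - 2*l) = -5 - l)
o(W(13, -7))/K = (-5 - 1*(-7))/(-6) = -(-5 + 7)/6 = -⅙*2 = -⅓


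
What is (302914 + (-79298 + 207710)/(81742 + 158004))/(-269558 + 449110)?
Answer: 2269454633/1345214806 ≈ 1.6871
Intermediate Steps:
(302914 + (-79298 + 207710)/(81742 + 158004))/(-269558 + 449110) = (302914 + 128412/239746)/179552 = (302914 + 128412*(1/239746))*(1/179552) = (302914 + 64206/119873)*(1/179552) = (36311274128/119873)*(1/179552) = 2269454633/1345214806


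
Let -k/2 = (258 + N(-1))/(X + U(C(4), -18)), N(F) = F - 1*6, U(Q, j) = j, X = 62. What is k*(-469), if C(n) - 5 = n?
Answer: 117719/22 ≈ 5350.9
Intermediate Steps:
C(n) = 5 + n
N(F) = -6 + F (N(F) = F - 6 = -6 + F)
k = -251/22 (k = -2*(258 + (-6 - 1))/(62 - 18) = -2*(258 - 7)/44 = -502/44 = -2*251/44 = -251/22 ≈ -11.409)
k*(-469) = -251/22*(-469) = 117719/22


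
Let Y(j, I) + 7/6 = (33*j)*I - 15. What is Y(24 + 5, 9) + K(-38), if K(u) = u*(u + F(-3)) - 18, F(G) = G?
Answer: 60821/6 ≈ 10137.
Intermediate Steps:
Y(j, I) = -97/6 + 33*I*j (Y(j, I) = -7/6 + ((33*j)*I - 15) = -7/6 + (33*I*j - 15) = -7/6 + (-15 + 33*I*j) = -97/6 + 33*I*j)
K(u) = -18 + u*(-3 + u) (K(u) = u*(u - 3) - 18 = u*(-3 + u) - 18 = -18 + u*(-3 + u))
Y(24 + 5, 9) + K(-38) = (-97/6 + 33*9*(24 + 5)) + (-18 + (-38)² - 3*(-38)) = (-97/6 + 33*9*29) + (-18 + 1444 + 114) = (-97/6 + 8613) + 1540 = 51581/6 + 1540 = 60821/6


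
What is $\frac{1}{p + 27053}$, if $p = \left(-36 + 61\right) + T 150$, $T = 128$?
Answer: $\frac{1}{46278} \approx 2.1609 \cdot 10^{-5}$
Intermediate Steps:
$p = 19225$ ($p = \left(-36 + 61\right) + 128 \cdot 150 = 25 + 19200 = 19225$)
$\frac{1}{p + 27053} = \frac{1}{19225 + 27053} = \frac{1}{46278}$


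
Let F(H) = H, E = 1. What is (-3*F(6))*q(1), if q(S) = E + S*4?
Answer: -90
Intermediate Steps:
q(S) = 1 + 4*S (q(S) = 1 + S*4 = 1 + 4*S)
(-3*F(6))*q(1) = (-3*6)*(1 + 4*1) = -18*(1 + 4) = -18*5 = -90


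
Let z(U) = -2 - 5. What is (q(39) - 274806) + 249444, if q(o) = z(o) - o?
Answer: -25408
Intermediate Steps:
z(U) = -7
q(o) = -7 - o
(q(39) - 274806) + 249444 = ((-7 - 1*39) - 274806) + 249444 = ((-7 - 39) - 274806) + 249444 = (-46 - 274806) + 249444 = -274852 + 249444 = -25408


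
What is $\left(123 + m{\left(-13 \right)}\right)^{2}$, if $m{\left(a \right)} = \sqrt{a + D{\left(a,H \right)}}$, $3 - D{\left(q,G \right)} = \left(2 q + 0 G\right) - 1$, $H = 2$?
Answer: $\left(123 + \sqrt{17}\right)^{2} \approx 16160.0$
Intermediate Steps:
$D{\left(q,G \right)} = 4 - 2 q$ ($D{\left(q,G \right)} = 3 - \left(\left(2 q + 0 G\right) - 1\right) = 3 - \left(\left(2 q + 0\right) - 1\right) = 3 - \left(2 q - 1\right) = 3 - \left(-1 + 2 q\right) = 4 - 2 q$)
$m{\left(a \right)} = \sqrt{4 - a}$ ($m{\left(a \right)} = \sqrt{a - \left(-4 + 2 a\right)} = \sqrt{4 - a}$)
$\left(123 + m{\left(-13 \right)}\right)^{2} = \left(123 + \sqrt{4 - -13}\right)^{2} = \left(123 + \sqrt{4 + 13}\right)^{2} = \left(123 + \sqrt{17}\right)^{2}$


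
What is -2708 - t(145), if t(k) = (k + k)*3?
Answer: -3578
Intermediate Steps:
t(k) = 6*k (t(k) = (2*k)*3 = 6*k)
-2708 - t(145) = -2708 - 6*145 = -2708 - 1*870 = -2708 - 870 = -3578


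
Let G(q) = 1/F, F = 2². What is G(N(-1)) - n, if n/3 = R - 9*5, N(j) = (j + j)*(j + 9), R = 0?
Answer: 541/4 ≈ 135.25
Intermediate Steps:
F = 4
N(j) = 2*j*(9 + j) (N(j) = (2*j)*(9 + j) = 2*j*(9 + j))
n = -135 (n = 3*(0 - 9*5) = 3*(0 - 45) = 3*(-45) = -135)
G(q) = ¼ (G(q) = 1/4 = ¼)
G(N(-1)) - n = ¼ - 1*(-135) = ¼ + 135 = 541/4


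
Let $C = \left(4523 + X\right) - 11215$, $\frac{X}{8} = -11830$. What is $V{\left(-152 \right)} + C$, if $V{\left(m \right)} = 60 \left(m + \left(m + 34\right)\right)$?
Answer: $-117532$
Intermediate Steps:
$X = -94640$ ($X = 8 \left(-11830\right) = -94640$)
$C = -101332$ ($C = \left(4523 - 94640\right) - 11215 = -90117 - 11215 = -101332$)
$V{\left(m \right)} = 2040 + 120 m$ ($V{\left(m \right)} = 60 \left(m + \left(34 + m\right)\right) = 60 \left(34 + 2 m\right) = 2040 + 120 m$)
$V{\left(-152 \right)} + C = \left(2040 + 120 \left(-152\right)\right) - 101332 = \left(2040 - 18240\right) - 101332 = -16200 - 101332 = -117532$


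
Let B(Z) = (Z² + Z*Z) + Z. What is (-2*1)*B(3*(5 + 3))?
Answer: -2352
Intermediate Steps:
B(Z) = Z + 2*Z² (B(Z) = (Z² + Z²) + Z = 2*Z² + Z = Z + 2*Z²)
(-2*1)*B(3*(5 + 3)) = (-2*1)*((3*(5 + 3))*(1 + 2*(3*(5 + 3)))) = -2*3*8*(1 + 2*(3*8)) = -48*(1 + 2*24) = -48*(1 + 48) = -48*49 = -2*1176 = -2352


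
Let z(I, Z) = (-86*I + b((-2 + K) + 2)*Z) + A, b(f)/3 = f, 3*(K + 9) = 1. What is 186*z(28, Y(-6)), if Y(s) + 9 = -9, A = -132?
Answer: -385392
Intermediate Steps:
K = -26/3 (K = -9 + (⅓)*1 = -9 + ⅓ = -26/3 ≈ -8.6667)
Y(s) = -18 (Y(s) = -9 - 9 = -18)
b(f) = 3*f
z(I, Z) = -132 - 86*I - 26*Z (z(I, Z) = (-86*I + (3*((-2 - 26/3) + 2))*Z) - 132 = (-86*I + (3*(-32/3 + 2))*Z) - 132 = (-86*I + (3*(-26/3))*Z) - 132 = (-86*I - 26*Z) - 132 = -132 - 86*I - 26*Z)
186*z(28, Y(-6)) = 186*(-132 - 86*28 - 26*(-18)) = 186*(-132 - 2408 + 468) = 186*(-2072) = -385392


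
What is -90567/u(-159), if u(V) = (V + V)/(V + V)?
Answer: -90567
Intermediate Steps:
u(V) = 1 (u(V) = (2*V)/((2*V)) = (2*V)*(1/(2*V)) = 1)
-90567/u(-159) = -90567/1 = -90567*1 = -90567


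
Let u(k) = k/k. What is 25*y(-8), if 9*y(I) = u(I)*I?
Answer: -200/9 ≈ -22.222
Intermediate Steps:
u(k) = 1
y(I) = I/9 (y(I) = (1*I)/9 = I/9)
25*y(-8) = 25*((1/9)*(-8)) = 25*(-8/9) = -200/9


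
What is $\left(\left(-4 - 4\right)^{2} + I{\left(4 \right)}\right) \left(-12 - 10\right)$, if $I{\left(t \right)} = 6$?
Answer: $-1540$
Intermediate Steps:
$\left(\left(-4 - 4\right)^{2} + I{\left(4 \right)}\right) \left(-12 - 10\right) = \left(\left(-4 - 4\right)^{2} + 6\right) \left(-12 - 10\right) = \left(\left(-8\right)^{2} + 6\right) \left(-12 - 10\right) = \left(64 + 6\right) \left(-22\right) = 70 \left(-22\right) = -1540$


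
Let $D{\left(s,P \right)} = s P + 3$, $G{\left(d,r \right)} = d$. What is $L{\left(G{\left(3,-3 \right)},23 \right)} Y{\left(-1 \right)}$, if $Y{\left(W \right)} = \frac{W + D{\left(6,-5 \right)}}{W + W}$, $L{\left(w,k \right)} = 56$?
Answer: $784$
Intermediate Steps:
$D{\left(s,P \right)} = 3 + P s$ ($D{\left(s,P \right)} = P s + 3 = 3 + P s$)
$Y{\left(W \right)} = \frac{-27 + W}{2 W}$ ($Y{\left(W \right)} = \frac{W + \left(3 - 30\right)}{W + W} = \frac{W + \left(3 - 30\right)}{2 W} = \left(W - 27\right) \frac{1}{2 W} = \left(-27 + W\right) \frac{1}{2 W} = \frac{-27 + W}{2 W}$)
$L{\left(G{\left(3,-3 \right)},23 \right)} Y{\left(-1 \right)} = 56 \frac{-27 - 1}{2 \left(-1\right)} = 56 \cdot \frac{1}{2} \left(-1\right) \left(-28\right) = 56 \cdot 14 = 784$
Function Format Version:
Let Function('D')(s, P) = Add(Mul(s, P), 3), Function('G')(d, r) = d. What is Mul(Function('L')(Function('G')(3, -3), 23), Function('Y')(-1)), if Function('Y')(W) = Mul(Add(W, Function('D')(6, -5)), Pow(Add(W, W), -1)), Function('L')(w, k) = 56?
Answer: 784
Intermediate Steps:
Function('D')(s, P) = Add(3, Mul(P, s)) (Function('D')(s, P) = Add(Mul(P, s), 3) = Add(3, Mul(P, s)))
Function('Y')(W) = Mul(Rational(1, 2), Pow(W, -1), Add(-27, W)) (Function('Y')(W) = Mul(Add(W, Add(3, Mul(-5, 6))), Pow(Add(W, W), -1)) = Mul(Add(W, Add(3, -30)), Pow(Mul(2, W), -1)) = Mul(Add(W, -27), Mul(Rational(1, 2), Pow(W, -1))) = Mul(Add(-27, W), Mul(Rational(1, 2), Pow(W, -1))) = Mul(Rational(1, 2), Pow(W, -1), Add(-27, W)))
Mul(Function('L')(Function('G')(3, -3), 23), Function('Y')(-1)) = Mul(56, Mul(Rational(1, 2), Pow(-1, -1), Add(-27, -1))) = Mul(56, Mul(Rational(1, 2), -1, -28)) = Mul(56, 14) = 784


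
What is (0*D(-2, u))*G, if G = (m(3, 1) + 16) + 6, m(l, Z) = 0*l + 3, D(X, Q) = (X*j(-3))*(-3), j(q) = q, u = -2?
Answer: 0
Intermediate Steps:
D(X, Q) = 9*X (D(X, Q) = (X*(-3))*(-3) = -3*X*(-3) = 9*X)
m(l, Z) = 3 (m(l, Z) = 0 + 3 = 3)
G = 25 (G = (3 + 16) + 6 = 19 + 6 = 25)
(0*D(-2, u))*G = (0*(9*(-2)))*25 = (0*(-18))*25 = 0*25 = 0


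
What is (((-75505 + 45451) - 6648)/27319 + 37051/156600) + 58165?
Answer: 248834173504069/4278155400 ≈ 58164.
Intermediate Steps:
(((-75505 + 45451) - 6648)/27319 + 37051/156600) + 58165 = ((-30054 - 6648)*(1/27319) + 37051*(1/156600)) + 58165 = (-36702*1/27319 + 37051/156600) + 58165 = (-36702/27319 + 37051/156600) + 58165 = -4735336931/4278155400 + 58165 = 248834173504069/4278155400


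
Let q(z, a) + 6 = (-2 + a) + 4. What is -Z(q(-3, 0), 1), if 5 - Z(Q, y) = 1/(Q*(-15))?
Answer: -299/60 ≈ -4.9833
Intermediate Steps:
q(z, a) = -4 + a (q(z, a) = -6 + ((-2 + a) + 4) = -6 + (2 + a) = -4 + a)
Z(Q, y) = 5 + 1/(15*Q) (Z(Q, y) = 5 - 1/(Q*(-15)) = 5 - 1/((-15*Q)) = 5 - (-1)/(15*Q) = 5 + 1/(15*Q))
-Z(q(-3, 0), 1) = -(5 + 1/(15*(-4 + 0))) = -(5 + (1/15)/(-4)) = -(5 + (1/15)*(-¼)) = -(5 - 1/60) = -1*299/60 = -299/60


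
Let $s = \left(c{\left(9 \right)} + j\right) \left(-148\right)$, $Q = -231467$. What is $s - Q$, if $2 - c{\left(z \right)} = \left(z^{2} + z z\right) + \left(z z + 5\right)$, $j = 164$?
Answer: $243603$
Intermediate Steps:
$c{\left(z \right)} = -3 - 3 z^{2}$ ($c{\left(z \right)} = 2 - \left(\left(z^{2} + z z\right) + \left(z z + 5\right)\right) = 2 - \left(\left(z^{2} + z^{2}\right) + \left(z^{2} + 5\right)\right) = 2 - \left(2 z^{2} + \left(5 + z^{2}\right)\right) = 2 - \left(5 + 3 z^{2}\right) = -3 - 3 z^{2}$)
$s = 12136$ ($s = \left(\left(-3 - 3 \cdot 9^{2}\right) + 164\right) \left(-148\right) = \left(\left(-3 - 243\right) + 164\right) \left(-148\right) = \left(-246 + 164\right) \left(-148\right) = \left(-82\right) \left(-148\right) = 12136$)
$s - Q = 12136 - -231467 = 12136 + 231467 = 243603$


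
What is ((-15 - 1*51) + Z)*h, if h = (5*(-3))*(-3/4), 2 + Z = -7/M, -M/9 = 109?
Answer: -333505/436 ≈ -764.92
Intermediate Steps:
M = -981 (M = -9*109 = -981)
Z = -1955/981 (Z = -2 - 7/(-981) = -2 - 7*(-1/981) = -2 + 7/981 = -1955/981 ≈ -1.9929)
h = 45/4 (h = -(-45)/4 = -15*(-¾) = 45/4 ≈ 11.250)
((-15 - 1*51) + Z)*h = ((-15 - 1*51) - 1955/981)*(45/4) = ((-15 - 51) - 1955/981)*(45/4) = (-66 - 1955/981)*(45/4) = -66701/981*45/4 = -333505/436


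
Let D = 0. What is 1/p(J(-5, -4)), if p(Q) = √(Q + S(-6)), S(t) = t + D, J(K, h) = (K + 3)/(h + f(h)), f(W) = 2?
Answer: -I*√5/5 ≈ -0.44721*I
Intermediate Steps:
J(K, h) = (3 + K)/(2 + h) (J(K, h) = (K + 3)/(h + 2) = (3 + K)/(2 + h))
S(t) = t (S(t) = t + 0 = t)
p(Q) = √(-6 + Q) (p(Q) = √(Q - 6) = √(-6 + Q))
1/p(J(-5, -4)) = 1/(√(-6 + (3 - 5)/(2 - 4))) = 1/(√(-6 - 2/(-2))) = 1/(√(-6 - ½*(-2))) = 1/(√(-6 + 1)) = 1/(√(-5)) = 1/(I*√5) = -I*√5/5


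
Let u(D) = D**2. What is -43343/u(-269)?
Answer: -43343/72361 ≈ -0.59898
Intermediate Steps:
-43343/u(-269) = -43343/((-269)**2) = -43343/72361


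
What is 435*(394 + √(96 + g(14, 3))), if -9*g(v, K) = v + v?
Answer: 171390 + 290*√209 ≈ 1.7558e+5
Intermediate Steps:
g(v, K) = -2*v/9 (g(v, K) = -(v + v)/9 = -2*v/9)
435*(394 + √(96 + g(14, 3))) = 435*(394 + √(96 - 2/9*14)) = 435*(394 + √(96 - 28/9)) = 435*(394 + √(836/9)) = 435*(394 + 2*√209/3) = 171390 + 290*√209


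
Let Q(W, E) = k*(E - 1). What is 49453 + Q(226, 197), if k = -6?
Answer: 48277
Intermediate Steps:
Q(W, E) = 6 - 6*E (Q(W, E) = -6*(E - 1) = -6*(-1 + E) = 6 - 6*E)
49453 + Q(226, 197) = 49453 + (6 - 6*197) = 49453 + (6 - 1182) = 49453 - 1176 = 48277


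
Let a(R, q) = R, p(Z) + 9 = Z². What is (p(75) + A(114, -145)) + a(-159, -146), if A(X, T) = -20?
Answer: 5437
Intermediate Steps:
p(Z) = -9 + Z²
(p(75) + A(114, -145)) + a(-159, -146) = ((-9 + 75²) - 20) - 159 = ((-9 + 5625) - 20) - 159 = (5616 - 20) - 159 = 5596 - 159 = 5437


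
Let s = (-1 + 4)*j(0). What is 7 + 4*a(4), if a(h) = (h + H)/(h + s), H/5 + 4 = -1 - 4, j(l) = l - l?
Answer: -34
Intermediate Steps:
j(l) = 0
H = -45 (H = -20 + 5*(-1 - 4) = -20 + 5*(-5) = -20 - 25 = -45)
s = 0 (s = (-1 + 4)*0 = 3*0 = 0)
a(h) = (-45 + h)/h (a(h) = (h - 45)/(h + 0) = (-45 + h)/h)
7 + 4*a(4) = 7 + 4*((-45 + 4)/4) = 7 + 4*((¼)*(-41)) = 7 + 4*(-41/4) = 7 - 41 = -34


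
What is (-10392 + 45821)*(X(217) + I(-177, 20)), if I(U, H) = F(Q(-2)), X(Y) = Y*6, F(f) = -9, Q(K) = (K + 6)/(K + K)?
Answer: 45809697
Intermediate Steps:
Q(K) = (6 + K)/(2*K) (Q(K) = (6 + K)/((2*K)) = (6 + K)*(1/(2*K)) = (6 + K)/(2*K))
X(Y) = 6*Y
I(U, H) = -9
(-10392 + 45821)*(X(217) + I(-177, 20)) = (-10392 + 45821)*(6*217 - 9) = 35429*(1302 - 9) = 35429*1293 = 45809697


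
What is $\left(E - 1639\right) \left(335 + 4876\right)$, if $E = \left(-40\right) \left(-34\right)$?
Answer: $-1453869$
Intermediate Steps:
$E = 1360$
$\left(E - 1639\right) \left(335 + 4876\right) = \left(1360 - 1639\right) \left(335 + 4876\right) = \left(-279\right) 5211 = -1453869$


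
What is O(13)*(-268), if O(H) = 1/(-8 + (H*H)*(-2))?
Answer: 134/173 ≈ 0.77457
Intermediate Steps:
O(H) = 1/(-8 - 2*H**2) (O(H) = 1/(-8 + H**2*(-2)) = 1/(-8 - 2*H**2))
O(13)*(-268) = -1/(8 + 2*13**2)*(-268) = -1/(8 + 2*169)*(-268) = -1/(8 + 338)*(-268) = -1/346*(-268) = 134/173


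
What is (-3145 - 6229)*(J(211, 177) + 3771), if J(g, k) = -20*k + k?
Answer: -3824592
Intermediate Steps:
J(g, k) = -19*k
(-3145 - 6229)*(J(211, 177) + 3771) = (-3145 - 6229)*(-19*177 + 3771) = -9374*(-3363 + 3771) = -9374*408 = -3824592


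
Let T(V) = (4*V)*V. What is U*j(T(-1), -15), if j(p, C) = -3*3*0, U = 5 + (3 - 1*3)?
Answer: 0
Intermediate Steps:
T(V) = 4*V²
U = 5 (U = 5 + (3 - 3) = 5 + 0 = 5)
j(p, C) = 0 (j(p, C) = -9*0 = 0)
U*j(T(-1), -15) = 5*0 = 0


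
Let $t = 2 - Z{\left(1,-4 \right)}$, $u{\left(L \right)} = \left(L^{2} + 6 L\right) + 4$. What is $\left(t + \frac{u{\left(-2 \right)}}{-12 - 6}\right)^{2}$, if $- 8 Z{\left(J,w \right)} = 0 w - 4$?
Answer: $\frac{961}{324} \approx 2.966$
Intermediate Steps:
$Z{\left(J,w \right)} = \frac{1}{2}$ ($Z{\left(J,w \right)} = - \frac{0 w - 4}{8} = - \frac{0 - 4}{8} = \left(- \frac{1}{8}\right) \left(-4\right) = \frac{1}{2}$)
$u{\left(L \right)} = 4 + L^{2} + 6 L$
$t = \frac{3}{2}$ ($t = 2 - \frac{1}{2} = \frac{3}{2} \approx 1.5$)
$\left(t + \frac{u{\left(-2 \right)}}{-12 - 6}\right)^{2} = \left(\frac{3}{2} + \frac{4 + \left(-2\right)^{2} + 6 \left(-2\right)}{-12 - 6}\right)^{2} = \left(\frac{3}{2} + \frac{4 + 4 - 12}{-18}\right)^{2} = \left(\frac{3}{2} - - \frac{2}{9}\right)^{2} = \left(\frac{3}{2} + \frac{2}{9}\right)^{2} = \left(\frac{31}{18}\right)^{2} = \frac{961}{324}$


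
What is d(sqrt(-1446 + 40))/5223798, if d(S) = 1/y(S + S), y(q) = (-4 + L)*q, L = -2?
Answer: I*sqrt(1406)/88135919856 ≈ 4.2544e-10*I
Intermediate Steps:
y(q) = -6*q (y(q) = (-4 - 2)*q = -6*q)
d(S) = -1/(12*S) (d(S) = 1/(-6*(S + S)) = 1/(-12*S) = -1/(12*S))
d(sqrt(-1446 + 40))/5223798 = -1/(12*sqrt(-1446 + 40))/5223798 = -(-I*sqrt(1406)/1406)/12*(1/5223798) = -(-1)*I*sqrt(1406)/16872*(1/5223798) = (I*sqrt(1406)/16872)*(1/5223798) = I*sqrt(1406)/88135919856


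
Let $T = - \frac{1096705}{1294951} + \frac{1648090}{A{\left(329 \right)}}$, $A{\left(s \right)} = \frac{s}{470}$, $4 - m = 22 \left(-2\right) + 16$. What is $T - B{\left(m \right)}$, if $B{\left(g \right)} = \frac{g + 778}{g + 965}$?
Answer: $\frac{434243205424815}{184438021} \approx 2.3544 \cdot 10^{6}$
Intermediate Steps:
$m = 32$ ($m = 4 - \left(22 \left(-2\right) + 16\right) = 4 - \left(-44 + 16\right) = 4 - -28 = 4 + 28 = 32$)
$A{\left(s \right)} = \frac{s}{470}$ ($A{\left(s \right)} = s \frac{1}{470} = \frac{s}{470}$)
$B{\left(g \right)} = \frac{778 + g}{965 + g}$
$T = \frac{435550005285}{184993}$ ($T = - \frac{1096705}{1294951} + \frac{1648090}{\frac{1}{470} \cdot 329} = \left(-1096705\right) \frac{1}{1294951} + \frac{1648090}{\frac{7}{10}} = - \frac{1096705}{1294951} + 1648090 \cdot \frac{10}{7} = - \frac{1096705}{1294951} + \frac{16480900}{7} = \frac{435550005285}{184993} \approx 2.3544 \cdot 10^{6}$)
$T - B{\left(m \right)} = \frac{435550005285}{184993} - \frac{778 + 32}{965 + 32} = \frac{435550005285}{184993} - \frac{1}{997} \cdot 810 = \frac{435550005285}{184993} - \frac{810}{997} = \frac{434243205424815}{184438021}$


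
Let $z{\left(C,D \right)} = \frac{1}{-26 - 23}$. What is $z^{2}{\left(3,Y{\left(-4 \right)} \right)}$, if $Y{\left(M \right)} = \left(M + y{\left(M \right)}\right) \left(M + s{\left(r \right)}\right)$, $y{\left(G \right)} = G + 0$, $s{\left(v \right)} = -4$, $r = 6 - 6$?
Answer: $\frac{1}{2401} \approx 0.00041649$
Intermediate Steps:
$r = 0$ ($r = 6 - 6 = 0$)
$y{\left(G \right)} = G$
$Y{\left(M \right)} = 2 M \left(-4 + M\right)$ ($Y{\left(M \right)} = \left(M + M\right) \left(M - 4\right) = 2 M \left(-4 + M\right)$)
$z{\left(C,D \right)} = - \frac{1}{49}$ ($z{\left(C,D \right)} = \frac{1}{-49} = - \frac{1}{49}$)
$z^{2}{\left(3,Y{\left(-4 \right)} \right)} = \left(- \frac{1}{49}\right)^{2} = \frac{1}{2401}$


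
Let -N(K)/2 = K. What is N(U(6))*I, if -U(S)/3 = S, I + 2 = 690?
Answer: 24768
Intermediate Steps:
I = 688 (I = -2 + 690 = 688)
U(S) = -3*S
N(K) = -2*K
N(U(6))*I = -(-6)*6*688 = -2*(-18)*688 = 36*688 = 24768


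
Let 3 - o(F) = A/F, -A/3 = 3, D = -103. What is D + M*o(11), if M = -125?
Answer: -6383/11 ≈ -580.27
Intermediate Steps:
A = -9 (A = -3*3 = -9)
o(F) = 3 + 9/F (o(F) = 3 - (-9)/F = 3 + 9/F)
D + M*o(11) = -103 - 125*(3 + 9/11) = -103 - 125*42/11 = -103 - 5250/11 = -6383/11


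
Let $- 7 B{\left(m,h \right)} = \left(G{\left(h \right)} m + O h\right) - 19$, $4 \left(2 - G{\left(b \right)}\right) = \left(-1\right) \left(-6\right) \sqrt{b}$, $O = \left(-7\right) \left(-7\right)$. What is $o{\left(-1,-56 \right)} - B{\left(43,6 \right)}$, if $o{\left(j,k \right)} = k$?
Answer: $- \frac{31}{7} - \frac{129 \sqrt{6}}{14} \approx -26.999$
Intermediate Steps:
$O = 49$
$G{\left(b \right)} = 2 - \frac{3 \sqrt{b}}{2}$ ($G{\left(b \right)} = 2 - \frac{\left(-1\right) \left(-6\right) \sqrt{b}}{4} = 2 - \frac{6 \sqrt{b}}{4} = 2 - \frac{3 \sqrt{b}}{2}$)
$B{\left(m,h \right)} = \frac{19}{7} - 7 h - \frac{m \left(2 - \frac{3 \sqrt{h}}{2}\right)}{7}$ ($B{\left(m,h \right)} = - \frac{\left(\left(2 - \frac{3 \sqrt{h}}{2}\right) m + 49 h\right) - 19}{7} = - \frac{\left(m \left(2 - \frac{3 \sqrt{h}}{2}\right) + 49 h\right) - 19}{7} = - \frac{\left(49 h + m \left(2 - \frac{3 \sqrt{h}}{2}\right)\right) - 19}{7} = - \frac{-19 + 49 h + m \left(2 - \frac{3 \sqrt{h}}{2}\right)}{7} = \frac{19}{7} - 7 h - \frac{m \left(2 - \frac{3 \sqrt{h}}{2}\right)}{7}$)
$o{\left(-1,-56 \right)} - B{\left(43,6 \right)} = -56 - \left(\frac{19}{7} - 42 + \frac{1}{14} \cdot 43 \left(-4 + 3 \sqrt{6}\right)\right) = -56 - \left(\frac{19}{7} - 42 - \left(\frac{86}{7} - \frac{129 \sqrt{6}}{14}\right)\right) = -56 - \left(- \frac{361}{7} + \frac{129 \sqrt{6}}{14}\right) = -56 + \left(\frac{361}{7} - \frac{129 \sqrt{6}}{14}\right) = - \frac{31}{7} - \frac{129 \sqrt{6}}{14}$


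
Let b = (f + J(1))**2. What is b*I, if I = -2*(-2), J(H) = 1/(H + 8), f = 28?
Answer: 256036/81 ≈ 3160.9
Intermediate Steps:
J(H) = 1/(8 + H)
I = 4
b = 64009/81 (b = (28 + 1/(8 + 1))**2 = (28 + 1/9)**2 = (253/9)**2 = 64009/81 ≈ 790.23)
b*I = (64009/81)*4 = 256036/81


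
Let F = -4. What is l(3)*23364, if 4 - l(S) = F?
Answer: 186912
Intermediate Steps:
l(S) = 8 (l(S) = 4 - 1*(-4) = 4 + 4 = 8)
l(3)*23364 = 8*23364 = 186912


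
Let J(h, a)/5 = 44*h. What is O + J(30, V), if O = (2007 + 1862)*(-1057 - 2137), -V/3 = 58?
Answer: -12350986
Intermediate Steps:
V = -174 (V = -3*58 = -174)
O = -12357586 (O = 3869*(-3194) = -12357586)
J(h, a) = 220*h (J(h, a) = 5*(44*h) = 220*h)
O + J(30, V) = -12357586 + 220*30 = -12357586 + 6600 = -12350986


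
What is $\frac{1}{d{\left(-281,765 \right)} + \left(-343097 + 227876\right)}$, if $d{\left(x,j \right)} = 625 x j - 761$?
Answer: $- \frac{1}{134469107} \approx -7.4367 \cdot 10^{-9}$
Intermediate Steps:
$d{\left(x,j \right)} = -761 + 625 j x$ ($d{\left(x,j \right)} = 625 j x - 761 = -761 + 625 j x$)
$\frac{1}{d{\left(-281,765 \right)} + \left(-343097 + 227876\right)} = \frac{1}{\left(-761 + 625 \cdot 765 \left(-281\right)\right) + \left(-343097 + 227876\right)} = \frac{1}{\left(-761 - 134353125\right) - 115221} = \frac{1}{-134353886 - 115221} = \frac{1}{-134469107} = - \frac{1}{134469107}$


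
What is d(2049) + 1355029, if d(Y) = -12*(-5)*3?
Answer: 1355209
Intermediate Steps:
d(Y) = 180 (d(Y) = 60*3 = 180)
d(2049) + 1355029 = 180 + 1355029 = 1355209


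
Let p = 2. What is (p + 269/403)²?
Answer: 1155625/162409 ≈ 7.1155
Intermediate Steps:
(p + 269/403)² = (2 + 269/403)² = (1075/403)² = 1155625/162409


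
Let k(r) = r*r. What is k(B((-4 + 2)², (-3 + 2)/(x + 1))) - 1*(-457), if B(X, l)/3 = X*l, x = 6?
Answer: 22537/49 ≈ 459.94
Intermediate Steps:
B(X, l) = 3*X*l (B(X, l) = 3*(X*l) = 3*X*l)
k(r) = r²
k(B((-4 + 2)², (-3 + 2)/(x + 1))) - 1*(-457) = (3*(-4 + 2)²*((-3 + 2)/(6 + 1)))² - 1*(-457) = (3*(-2)²*(-1/7))² + 457 = (3*4*(-1*⅐))² + 457 = (3*4*(-⅐))² + 457 = (-12/7)² + 457 = 144/49 + 457 = 22537/49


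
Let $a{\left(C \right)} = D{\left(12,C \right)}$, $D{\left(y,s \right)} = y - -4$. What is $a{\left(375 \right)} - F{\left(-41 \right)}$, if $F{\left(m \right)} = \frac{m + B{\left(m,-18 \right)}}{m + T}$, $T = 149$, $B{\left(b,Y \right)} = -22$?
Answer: $\frac{199}{12} \approx 16.583$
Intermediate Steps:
$D{\left(y,s \right)} = 4 + y$ ($D{\left(y,s \right)} = y + 4 = 4 + y$)
$a{\left(C \right)} = 16$ ($a{\left(C \right)} = 4 + 12 = 16$)
$F{\left(m \right)} = \frac{-22 + m}{149 + m}$ ($F{\left(m \right)} = \frac{m - 22}{m + 149} = \frac{-22 + m}{149 + m}$)
$a{\left(375 \right)} - F{\left(-41 \right)} = 16 - \frac{-22 - 41}{149 - 41} = 16 - \frac{1}{108} \left(-63\right) = 16 - - \frac{7}{12} = 16 + \frac{7}{12} = \frac{199}{12}$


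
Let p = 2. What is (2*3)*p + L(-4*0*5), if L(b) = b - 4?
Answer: 8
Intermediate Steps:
L(b) = -4 + b
(2*3)*p + L(-4*0*5) = (2*3)*2 + (-4 - 4*0*5) = 6*2 + (-4 + 0*5) = 12 + (-4 + 0) = 12 - 4 = 8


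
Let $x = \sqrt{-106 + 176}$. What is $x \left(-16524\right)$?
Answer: $- 16524 \sqrt{70} \approx -1.3825 \cdot 10^{5}$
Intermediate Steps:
$x = \sqrt{70} \approx 8.3666$
$x \left(-16524\right) = \sqrt{70} \left(-16524\right) = - 16524 \sqrt{70}$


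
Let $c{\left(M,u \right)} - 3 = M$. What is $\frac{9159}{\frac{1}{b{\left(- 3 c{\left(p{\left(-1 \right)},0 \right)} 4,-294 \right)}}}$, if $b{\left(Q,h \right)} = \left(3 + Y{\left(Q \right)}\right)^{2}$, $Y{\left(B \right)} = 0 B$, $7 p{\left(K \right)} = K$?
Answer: $82431$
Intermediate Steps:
$p{\left(K \right)} = \frac{K}{7}$
$Y{\left(B \right)} = 0$
$c{\left(M,u \right)} = 3 + M$
$b{\left(Q,h \right)} = 9$ ($b{\left(Q,h \right)} = \left(3 + 0\right)^{2} = 3^{2} = 9$)
$\frac{9159}{\frac{1}{b{\left(- 3 c{\left(p{\left(-1 \right)},0 \right)} 4,-294 \right)}}} = \frac{9159}{\frac{1}{9}} = 9159 \frac{1}{\frac{1}{9}} = 9159 \cdot 9 = 82431$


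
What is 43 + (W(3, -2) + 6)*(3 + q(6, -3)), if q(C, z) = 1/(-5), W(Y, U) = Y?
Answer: 341/5 ≈ 68.200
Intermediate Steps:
q(C, z) = -⅕
43 + (W(3, -2) + 6)*(3 + q(6, -3)) = 43 + (3 + 6)*(3 - ⅕) = 43 + 9*(14/5) = 43 + 126/5 = 341/5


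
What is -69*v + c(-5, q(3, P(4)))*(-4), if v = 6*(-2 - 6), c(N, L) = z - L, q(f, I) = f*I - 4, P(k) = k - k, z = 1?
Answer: 3292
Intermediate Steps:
P(k) = 0
q(f, I) = -4 + I*f (q(f, I) = I*f - 4 = -4 + I*f)
c(N, L) = 1 - L
v = -48 (v = 6*(-8) = -48)
-69*v + c(-5, q(3, P(4)))*(-4) = -69*(-48) + (1 - (-4 + 0*3))*(-4) = 3312 + (1 - (-4 + 0))*(-4) = 3312 + (1 - 1*(-4))*(-4) = 3312 + (1 + 4)*(-4) = 3312 + 5*(-4) = 3312 - 20 = 3292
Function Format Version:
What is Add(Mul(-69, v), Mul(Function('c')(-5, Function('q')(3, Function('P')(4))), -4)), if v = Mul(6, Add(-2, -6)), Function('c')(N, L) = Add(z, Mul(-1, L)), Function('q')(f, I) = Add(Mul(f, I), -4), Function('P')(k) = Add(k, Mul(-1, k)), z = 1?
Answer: 3292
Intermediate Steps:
Function('P')(k) = 0
Function('q')(f, I) = Add(-4, Mul(I, f)) (Function('q')(f, I) = Add(Mul(I, f), -4) = Add(-4, Mul(I, f)))
Function('c')(N, L) = Add(1, Mul(-1, L))
v = -48 (v = Mul(6, -8) = -48)
Add(Mul(-69, v), Mul(Function('c')(-5, Function('q')(3, Function('P')(4))), -4)) = Add(Mul(-69, -48), Mul(Add(1, Mul(-1, Add(-4, Mul(0, 3)))), -4)) = Add(3312, Mul(Add(1, Mul(-1, Add(-4, 0))), -4)) = Add(3312, Mul(Add(1, Mul(-1, -4)), -4)) = Add(3312, Mul(Add(1, 4), -4)) = Add(3312, Mul(5, -4)) = Add(3312, -20) = 3292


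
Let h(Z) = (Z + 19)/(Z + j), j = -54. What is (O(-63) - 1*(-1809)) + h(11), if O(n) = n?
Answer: 75048/43 ≈ 1745.3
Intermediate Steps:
h(Z) = (19 + Z)/(-54 + Z) (h(Z) = (Z + 19)/(Z - 54) = (19 + Z)/(-54 + Z))
(O(-63) - 1*(-1809)) + h(11) = (-63 - 1*(-1809)) + (19 + 11)/(-54 + 11) = (-63 + 1809) + 30/(-43) = 1746 - 1/43*30 = 1746 - 30/43 = 75048/43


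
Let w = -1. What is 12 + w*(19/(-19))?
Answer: 13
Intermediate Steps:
12 + w*(19/(-19)) = 12 - 19/(-19) = 12 - 19*(-1)/19 = 12 - 1*(-1) = 12 + 1 = 13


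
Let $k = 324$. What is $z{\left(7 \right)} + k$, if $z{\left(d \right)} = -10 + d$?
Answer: $321$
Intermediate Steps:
$z{\left(7 \right)} + k = \left(-10 + 7\right) + 324 = -3 + 324 = 321$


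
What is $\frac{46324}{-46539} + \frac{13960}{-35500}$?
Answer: $- \frac{114709322}{82606725} \approx -1.3886$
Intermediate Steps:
$\frac{46324}{-46539} + \frac{13960}{-35500} = 46324 \left(- \frac{1}{46539}\right) + 13960 \left(- \frac{1}{35500}\right) = - \frac{46324}{46539} - \frac{698}{1775} = - \frac{114709322}{82606725}$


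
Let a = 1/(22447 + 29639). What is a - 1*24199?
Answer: -1260429113/52086 ≈ -24199.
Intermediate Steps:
a = 1/52086 ≈ 1.9199e-5
a - 1*24199 = 1/52086 - 1*24199 = 1/52086 - 24199 = -1260429113/52086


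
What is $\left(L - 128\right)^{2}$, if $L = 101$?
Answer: $729$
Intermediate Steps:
$\left(L - 128\right)^{2} = \left(101 - 128\right)^{2} = \left(-27\right)^{2} = 729$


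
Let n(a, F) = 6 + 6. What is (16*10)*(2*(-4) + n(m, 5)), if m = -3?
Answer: 640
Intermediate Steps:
n(a, F) = 12
(16*10)*(2*(-4) + n(m, 5)) = (16*10)*(2*(-4) + 12) = 160*(-8 + 12) = 160*4 = 640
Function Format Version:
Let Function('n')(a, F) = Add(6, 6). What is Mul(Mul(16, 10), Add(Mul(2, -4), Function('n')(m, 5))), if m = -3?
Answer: 640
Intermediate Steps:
Function('n')(a, F) = 12
Mul(Mul(16, 10), Add(Mul(2, -4), Function('n')(m, 5))) = Mul(Mul(16, 10), Add(Mul(2, -4), 12)) = Mul(160, Add(-8, 12)) = Mul(160, 4) = 640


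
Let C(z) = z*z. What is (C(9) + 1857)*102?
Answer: 197676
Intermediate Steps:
C(z) = z²
(C(9) + 1857)*102 = (9² + 1857)*102 = (81 + 1857)*102 = 1938*102 = 197676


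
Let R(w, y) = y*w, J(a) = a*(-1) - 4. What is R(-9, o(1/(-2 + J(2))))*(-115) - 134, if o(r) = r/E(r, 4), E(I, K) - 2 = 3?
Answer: -1279/8 ≈ -159.88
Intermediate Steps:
E(I, K) = 5 (E(I, K) = 2 + 3 = 5)
J(a) = -4 - a (J(a) = -a - 4 = -4 - a)
o(r) = r/5
R(w, y) = w*y
R(-9, o(1/(-2 + J(2))))*(-115) - 134 = -9/(5*(-2 + (-4 - 1*2)))*(-115) - 134 = -9/(5*(-2 + (-4 - 2)))*(-115) - 134 = -9/(5*(-2 - 6))*(-115) - 134 = -9/(5*(-8))*(-115) - 134 = -9*(-1)/(5*8)*(-115) - 134 = -9*(-1/40)*(-115) - 134 = (9/40)*(-115) - 134 = -207/8 - 134 = -1279/8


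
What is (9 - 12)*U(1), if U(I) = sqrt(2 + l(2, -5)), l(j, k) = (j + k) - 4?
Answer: -3*I*sqrt(5) ≈ -6.7082*I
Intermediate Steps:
l(j, k) = -4 + j + k
U(I) = I*sqrt(5) (U(I) = sqrt(2 + (-4 + 2 - 5)) = sqrt(2 - 7) = sqrt(-5) = I*sqrt(5))
(9 - 12)*U(1) = (9 - 12)*(I*sqrt(5)) = -3*I*sqrt(5)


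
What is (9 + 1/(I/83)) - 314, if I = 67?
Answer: -20352/67 ≈ -303.76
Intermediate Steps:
(9 + 1/(I/83)) - 314 = (9 + 1/(67/83)) - 314 = (9 + 83/67) - 314 = 686/67 - 314 = -20352/67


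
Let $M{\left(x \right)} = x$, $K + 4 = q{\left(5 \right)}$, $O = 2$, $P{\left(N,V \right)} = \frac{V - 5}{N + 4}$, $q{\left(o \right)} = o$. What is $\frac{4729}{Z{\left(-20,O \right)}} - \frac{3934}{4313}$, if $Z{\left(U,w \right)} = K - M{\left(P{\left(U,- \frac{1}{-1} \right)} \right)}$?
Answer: $\frac{81572906}{12939} \approx 6304.4$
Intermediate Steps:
$P{\left(N,V \right)} = \frac{-5 + V}{4 + N}$
$K = 1$ ($K = -4 + 5 = 1$)
$Z{\left(U,w \right)} = 1 + \frac{4}{4 + U}$ ($Z{\left(U,w \right)} = 1 - \frac{-5 - \frac{1}{-1}}{4 + U} = 1 - \frac{-5 - -1}{4 + U} = 1 - \frac{-5 + 1}{4 + U} = 1 - \frac{1}{4 + U} \left(-4\right) = 1 - - \frac{4}{4 + U} = 1 + \frac{4}{4 + U}$)
$\frac{4729}{Z{\left(-20,O \right)}} - \frac{3934}{4313} = \frac{4729}{\frac{1}{4 - 20} \left(8 - 20\right)} - \frac{3934}{4313} = \frac{4729}{\frac{1}{-16} \left(-12\right)} - \frac{3934}{4313} = \frac{4729}{\left(- \frac{1}{16}\right) \left(-12\right)} - \frac{3934}{4313} = \frac{4729}{\frac{3}{4}} - \frac{3934}{4313} = 4729 \cdot \frac{4}{3} - \frac{3934}{4313} = \frac{18916}{3} - \frac{3934}{4313} = \frac{81572906}{12939}$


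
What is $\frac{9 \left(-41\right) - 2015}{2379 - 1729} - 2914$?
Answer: $- \frac{948242}{325} \approx -2917.7$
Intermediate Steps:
$\frac{9 \left(-41\right) - 2015}{2379 - 1729} - 2914 = \frac{-369 - 2015}{650} - 2914 = \left(-2384\right) \frac{1}{650} - 2914 = - \frac{1192}{325} - 2914 = - \frac{948242}{325}$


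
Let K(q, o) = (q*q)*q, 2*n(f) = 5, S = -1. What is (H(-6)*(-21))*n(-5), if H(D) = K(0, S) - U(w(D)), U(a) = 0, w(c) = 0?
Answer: 0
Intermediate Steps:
n(f) = 5/2 (n(f) = (½)*5 = 5/2)
K(q, o) = q³ (K(q, o) = q²*q = q³)
H(D) = 0 (H(D) = 0³ - 1*0 = 0 + 0 = 0)
(H(-6)*(-21))*n(-5) = (0*(-21))*(5/2) = 0*(5/2) = 0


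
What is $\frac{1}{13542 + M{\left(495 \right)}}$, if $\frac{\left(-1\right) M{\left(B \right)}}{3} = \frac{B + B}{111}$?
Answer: $\frac{37}{500064} \approx 7.3991 \cdot 10^{-5}$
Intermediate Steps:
$M{\left(B \right)} = - \frac{2 B}{37}$ ($M{\left(B \right)} = - 3 \frac{B + B}{111} = - 3 \cdot 2 B \frac{1}{111} = - 3 \frac{2 B}{111} = - \frac{2 B}{37}$)
$\frac{1}{13542 + M{\left(495 \right)}} = \frac{1}{13542 - \frac{990}{37}} = \frac{1}{\frac{500064}{37}} = \frac{37}{500064}$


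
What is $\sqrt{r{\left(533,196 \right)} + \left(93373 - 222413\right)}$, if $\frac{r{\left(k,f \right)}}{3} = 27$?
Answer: $i \sqrt{128959} \approx 359.11 i$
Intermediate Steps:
$r{\left(k,f \right)} = 81$ ($r{\left(k,f \right)} = 3 \cdot 27 = 81$)
$\sqrt{r{\left(533,196 \right)} + \left(93373 - 222413\right)} = \sqrt{81 + \left(93373 - 222413\right)} = \sqrt{81 - 129040} = \sqrt{-128959} = i \sqrt{128959}$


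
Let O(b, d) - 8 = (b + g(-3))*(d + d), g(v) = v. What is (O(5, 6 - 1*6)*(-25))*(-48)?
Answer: 9600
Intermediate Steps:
O(b, d) = 8 + 2*d*(-3 + b) (O(b, d) = 8 + (b - 3)*(d + d) = 8 + (-3 + b)*(2*d) = 8 + 2*d*(-3 + b))
(O(5, 6 - 1*6)*(-25))*(-48) = ((8 - 6*(6 - 1*6) + 2*5*(6 - 1*6))*(-25))*(-48) = ((8 - 6*(6 - 6) + 2*5*(6 - 6))*(-25))*(-48) = ((8 - 6*0 + 2*5*0)*(-25))*(-48) = ((8 + 0 + 0)*(-25))*(-48) = (8*(-25))*(-48) = -200*(-48) = 9600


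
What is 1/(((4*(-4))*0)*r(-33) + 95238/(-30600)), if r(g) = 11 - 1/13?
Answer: -1700/5291 ≈ -0.32130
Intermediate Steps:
r(g) = 142/13 (r(g) = 11 - 1*1/13 = 11 - 1/13 = 142/13)
1/(((4*(-4))*0)*r(-33) + 95238/(-30600)) = 1/(((4*(-4))*0)*(142/13) + 95238/(-30600)) = 1/(-16*0*(142/13) + 95238*(-1/30600)) = 1/(0*(142/13) - 5291/1700) = 1/(0 - 5291/1700) = 1/(-5291/1700) = -1700/5291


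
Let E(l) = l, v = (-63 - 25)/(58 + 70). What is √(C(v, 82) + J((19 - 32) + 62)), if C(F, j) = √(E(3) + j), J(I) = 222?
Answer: √(222 + √85) ≈ 15.206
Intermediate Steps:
v = -11/16 (v = -88/128 = -88*1/128 = -11/16 ≈ -0.68750)
C(F, j) = √(3 + j)
√(C(v, 82) + J((19 - 32) + 62)) = √(√(3 + 82) + 222) = √(√85 + 222) = √(222 + √85)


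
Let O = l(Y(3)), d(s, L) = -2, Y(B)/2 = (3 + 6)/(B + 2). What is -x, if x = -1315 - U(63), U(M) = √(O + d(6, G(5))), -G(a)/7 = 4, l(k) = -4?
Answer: 1315 + I*√6 ≈ 1315.0 + 2.4495*I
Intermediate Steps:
Y(B) = 18/(2 + B) (Y(B) = 2*((3 + 6)/(B + 2)) = 2*(9/(2 + B)) = 18/(2 + B))
G(a) = -28 (G(a) = -7*4 = -28)
O = -4
U(M) = I*√6 (U(M) = √(-4 - 2) = √(-6) = I*√6)
x = -1315 - I*√6 ≈ -1315.0 - 2.4495*I
-x = -(-1315 - I*√6) = 1315 + I*√6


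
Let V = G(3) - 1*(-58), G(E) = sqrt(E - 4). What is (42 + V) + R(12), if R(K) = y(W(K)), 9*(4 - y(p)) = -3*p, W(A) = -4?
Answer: 308/3 + I ≈ 102.67 + 1.0*I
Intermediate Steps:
y(p) = 4 + p/3 (y(p) = 4 - (-1)*p/3 = 4 + p/3)
R(K) = 8/3 (R(K) = 4 + (1/3)*(-4) = 4 - 4/3 = 8/3)
G(E) = sqrt(-4 + E)
V = 58 + I (V = sqrt(-4 + 3) - 1*(-58) = sqrt(-1) + 58 = I + 58 = 58 + I ≈ 58.0 + 1.0*I)
(42 + V) + R(12) = (42 + (58 + I)) + 8/3 = (100 + I) + 8/3 = 308/3 + I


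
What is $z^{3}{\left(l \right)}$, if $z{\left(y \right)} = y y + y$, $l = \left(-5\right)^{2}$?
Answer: $274625000$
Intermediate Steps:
$l = 25$
$z{\left(y \right)} = y + y^{2}$ ($z{\left(y \right)} = y^{2} + y = y + y^{2}$)
$z^{3}{\left(l \right)} = \left(25 \left(1 + 25\right)\right)^{3} = \left(25 \cdot 26\right)^{3} = 650^{3} = 274625000$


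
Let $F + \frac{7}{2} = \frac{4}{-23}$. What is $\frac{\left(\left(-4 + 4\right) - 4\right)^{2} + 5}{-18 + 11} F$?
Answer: $\frac{507}{46} \approx 11.022$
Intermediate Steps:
$F = - \frac{169}{46}$ ($F = - \frac{7}{2} + \frac{4}{-23} = - \frac{7}{2} + 4 \left(- \frac{1}{23}\right) = - \frac{7}{2} - \frac{4}{23} = - \frac{169}{46} \approx -3.6739$)
$\frac{\left(\left(-4 + 4\right) - 4\right)^{2} + 5}{-18 + 11} F = \frac{\left(\left(-4 + 4\right) - 4\right)^{2} + 5}{-18 + 11} \left(- \frac{169}{46}\right) = \frac{\left(0 - 4\right)^{2} + 5}{-7} \left(- \frac{169}{46}\right) = \left(\left(-4\right)^{2} + 5\right) \left(- \frac{1}{7}\right) \left(- \frac{169}{46}\right) = \left(16 + 5\right) \left(- \frac{1}{7}\right) \left(- \frac{169}{46}\right) = 21 \left(- \frac{1}{7}\right) \left(- \frac{169}{46}\right) = \left(-3\right) \left(- \frac{169}{46}\right) = \frac{507}{46}$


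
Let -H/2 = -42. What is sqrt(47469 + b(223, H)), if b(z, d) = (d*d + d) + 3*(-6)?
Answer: sqrt(54591) ≈ 233.65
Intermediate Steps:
H = 84 (H = -2*(-42) = 84)
b(z, d) = -18 + d + d**2 (b(z, d) = (d**2 + d) - 18 = (d + d**2) - 18 = -18 + d + d**2)
sqrt(47469 + b(223, H)) = sqrt(47469 + (-18 + 84 + 84**2)) = sqrt(47469 + (-18 + 84 + 7056)) = sqrt(47469 + 7122) = sqrt(54591)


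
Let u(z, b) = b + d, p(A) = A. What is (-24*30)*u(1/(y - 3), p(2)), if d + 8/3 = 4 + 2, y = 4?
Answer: -3840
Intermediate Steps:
d = 10/3 (d = -8/3 + (4 + 2) = -8/3 + 6 = 10/3 ≈ 3.3333)
u(z, b) = 10/3 + b (u(z, b) = b + 10/3 = 10/3 + b)
(-24*30)*u(1/(y - 3), p(2)) = (-24*30)*(10/3 + 2) = -720*16/3 = -3840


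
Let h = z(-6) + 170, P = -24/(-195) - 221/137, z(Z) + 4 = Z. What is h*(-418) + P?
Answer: -595579669/8905 ≈ -66882.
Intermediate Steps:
z(Z) = -4 + Z
P = -13269/8905 (P = -24*(-1/195) - 221*1/137 = 8/65 - 221/137 = -13269/8905 ≈ -1.4901)
h = 160 (h = (-4 - 6) + 170 = -10 + 170 = 160)
h*(-418) + P = 160*(-418) - 13269/8905 = -66880 - 13269/8905 = -595579669/8905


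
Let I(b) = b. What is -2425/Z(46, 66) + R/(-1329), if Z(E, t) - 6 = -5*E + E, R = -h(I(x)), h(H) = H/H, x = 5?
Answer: 3223003/236562 ≈ 13.624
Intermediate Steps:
h(H) = 1
R = -1 (R = -1*1 = -1)
Z(E, t) = 6 - 4*E (Z(E, t) = 6 + (-5*E + E) = 6 - 4*E)
-2425/Z(46, 66) + R/(-1329) = -2425/(6 - 4*46) - 1/(-1329) = -2425/(6 - 184) - 1*(-1/1329) = -2425/(-178) + 1/1329 = -2425*(-1/178) + 1/1329 = 2425/178 + 1/1329 = 3223003/236562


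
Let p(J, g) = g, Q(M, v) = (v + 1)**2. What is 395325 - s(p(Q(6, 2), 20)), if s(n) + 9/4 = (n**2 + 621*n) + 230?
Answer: 1529109/4 ≈ 3.8228e+5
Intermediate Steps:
Q(M, v) = (1 + v)**2
s(n) = 911/4 + n**2 + 621*n (s(n) = -9/4 + ((n**2 + 621*n) + 230) = -9/4 + (230 + n**2 + 621*n) = 911/4 + n**2 + 621*n)
395325 - s(p(Q(6, 2), 20)) = 395325 - (911/4 + 20**2 + 621*20) = 395325 - (911/4 + 400 + 12420) = 395325 - 1*52191/4 = 395325 - 52191/4 = 1529109/4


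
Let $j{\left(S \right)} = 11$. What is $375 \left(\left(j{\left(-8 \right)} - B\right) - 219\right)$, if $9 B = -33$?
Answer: $-76625$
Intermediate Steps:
$B = - \frac{11}{3}$ ($B = \frac{1}{9} \left(-33\right) = - \frac{11}{3} \approx -3.6667$)
$375 \left(\left(j{\left(-8 \right)} - B\right) - 219\right) = 375 \left(\left(11 - - \frac{11}{3}\right) - 219\right) = 375 \left(\left(11 + \frac{11}{3}\right) - 219\right) = 375 \left(\frac{44}{3} - 219\right) = 375 \left(- \frac{613}{3}\right) = -76625$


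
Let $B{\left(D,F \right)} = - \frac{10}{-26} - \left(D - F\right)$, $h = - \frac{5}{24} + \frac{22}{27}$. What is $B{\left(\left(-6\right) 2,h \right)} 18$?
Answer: $\frac{36479}{156} \approx 233.84$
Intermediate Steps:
$h = \frac{131}{216}$ ($h = \left(-5\right) \frac{1}{24} + 22 \cdot \frac{1}{27} = - \frac{5}{24} + \frac{22}{27} = \frac{131}{216} \approx 0.60648$)
$B{\left(D,F \right)} = \frac{5}{13} + F - D$ ($B{\left(D,F \right)} = \left(-10\right) \left(- \frac{1}{26}\right) - \left(D - F\right) = \frac{5}{13} - \left(D - F\right) = \frac{5}{13} + F - D$)
$B{\left(\left(-6\right) 2,h \right)} 18 = \left(\frac{5}{13} + \frac{131}{216} - \left(-6\right) 2\right) 18 = \left(\frac{5}{13} + \frac{131}{216} - -12\right) 18 = \left(\frac{5}{13} + \frac{131}{216} + 12\right) 18 = \frac{36479}{2808} \cdot 18 = \frac{36479}{156}$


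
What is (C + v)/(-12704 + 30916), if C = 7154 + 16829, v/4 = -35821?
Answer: -119301/18212 ≈ -6.5507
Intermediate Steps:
v = -143284 (v = 4*(-35821) = -143284)
C = 23983
(C + v)/(-12704 + 30916) = (23983 - 143284)/(-12704 + 30916) = -119301/18212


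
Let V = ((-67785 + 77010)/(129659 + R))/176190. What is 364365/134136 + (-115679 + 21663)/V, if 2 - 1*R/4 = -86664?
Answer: -871071192623672693/1018440 ≈ -8.5530e+11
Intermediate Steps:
R = 346664 (R = 8 - 4*(-86664) = 8 + 346656 = 346664)
V = 615/5594889958 (V = ((-67785 + 77010)/(129659 + 346664))/176190 = (9225/476323)*(1/176190) = 615/5594889958 ≈ 1.0992e-7)
364365/134136 + (-115679 + 21663)/V = 364365/134136 + (-115679 + 21663)/(615/5594889958) = 364365*(1/134136) - 94016*5594889958/615 = 13495/4968 - 526009174291328/615 = -871071192623672693/1018440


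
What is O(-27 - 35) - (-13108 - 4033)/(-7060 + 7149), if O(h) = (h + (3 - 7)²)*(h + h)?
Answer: 524797/89 ≈ 5896.6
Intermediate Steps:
O(h) = 2*h*(16 + h) (O(h) = (h + (-4)²)*(2*h) = (h + 16)*(2*h) = (16 + h)*(2*h) = 2*h*(16 + h))
O(-27 - 35) - (-13108 - 4033)/(-7060 + 7149) = 2*(-27 - 35)*(16 + (-27 - 35)) - (-13108 - 4033)/(-7060 + 7149) = 2*(-62)*(16 - 62) - (-17141)/89 = 2*(-62)*(-46) - (-17141)/89 = 5704 - 1*(-17141/89) = 5704 + 17141/89 = 524797/89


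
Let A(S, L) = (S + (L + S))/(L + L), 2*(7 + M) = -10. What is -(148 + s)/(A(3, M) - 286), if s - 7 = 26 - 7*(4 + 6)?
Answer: 148/381 ≈ 0.38845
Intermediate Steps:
M = -12 (M = -7 + (1/2)*(-10) = -7 - 5 = -12)
A(S, L) = (L + 2*S)/(2*L) (A(S, L) = (L + 2*S)/((2*L)) = (L + 2*S)*(1/(2*L)) = (L + 2*S)/(2*L))
s = -37 (s = 7 + (26 - 7*(4 + 6)) = 7 + (26 - 7*10) = 7 + (26 - 1*70) = 7 + (26 - 70) = 7 - 44 = -37)
-(148 + s)/(A(3, M) - 286) = -(148 - 37)/((3 + (1/2)*(-12))/(-12) - 286) = -111/(-(3 - 6)/12 - 286) = -111/(-1/12*(-3) - 286) = -111/(1/4 - 286) = -111/(-1143/4) = -111*(-4)/1143 = -1*(-148/381) = 148/381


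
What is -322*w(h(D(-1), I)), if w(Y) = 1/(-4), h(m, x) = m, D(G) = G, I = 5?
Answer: 161/2 ≈ 80.500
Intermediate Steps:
w(Y) = -1/4
-322*w(h(D(-1), I)) = -322*(-1/4) = 161/2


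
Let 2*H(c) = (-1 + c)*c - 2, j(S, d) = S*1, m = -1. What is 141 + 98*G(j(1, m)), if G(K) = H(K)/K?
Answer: 43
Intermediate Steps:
j(S, d) = S
H(c) = -1 + c*(-1 + c)/2 (H(c) = ((-1 + c)*c - 2)/2 = (c*(-1 + c) - 2)/2 = (-2 + c*(-1 + c))/2 = -1 + c*(-1 + c)/2)
G(K) = (-1 + K**2/2 - K/2)/K
141 + 98*G(j(1, m)) = 141 + 98*((1/2)*(-2 + 1**2 - 1*1)/1) = 141 + 98*((1/2)*1*(-2 + 1 - 1)) = 141 + 98*((1/2)*1*(-2)) = 141 + 98*(-1) = 141 - 98 = 43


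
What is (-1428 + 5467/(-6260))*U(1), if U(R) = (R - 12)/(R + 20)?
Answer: 14056031/18780 ≈ 748.46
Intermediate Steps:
U(R) = (-12 + R)/(20 + R)
(-1428 + 5467/(-6260))*U(1) = (-1428 + 5467/(-6260))*((-12 + 1)/(20 + 1)) = (-1428 + 5467*(-1/6260))*(-11/21) = (-1428 - 5467/6260)*((1/21)*(-11)) = -8944747/6260*(-11/21) = 14056031/18780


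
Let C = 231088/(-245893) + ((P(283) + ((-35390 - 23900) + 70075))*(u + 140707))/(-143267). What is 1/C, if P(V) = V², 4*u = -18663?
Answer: -3063334994/264340260491859 ≈ -1.1589e-5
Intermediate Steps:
u = -18663/4 (u = (¼)*(-18663) = -18663/4 ≈ -4665.8)
C = -264340260491859/3063334994 (C = 231088/(-245893) + ((283² + ((-35390 - 23900) + 70075))*(-18663/4 + 140707))/(-143267) = 231088*(-1/245893) + ((80089 + (-59290 + 70075))*(544165/4))*(-1/143267) = -231088/245893 + ((80089 + 10785)*(544165/4))*(-1/143267) = -231088/245893 + (90874*(544165/4))*(-1/143267) = -231088/245893 + (24725225105/2)*(-1/143267) = -231088/245893 - 24725225105/286534 = -264340260491859/3063334994 ≈ -86292.)
1/C = 1/(-264340260491859/3063334994) = -3063334994/264340260491859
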